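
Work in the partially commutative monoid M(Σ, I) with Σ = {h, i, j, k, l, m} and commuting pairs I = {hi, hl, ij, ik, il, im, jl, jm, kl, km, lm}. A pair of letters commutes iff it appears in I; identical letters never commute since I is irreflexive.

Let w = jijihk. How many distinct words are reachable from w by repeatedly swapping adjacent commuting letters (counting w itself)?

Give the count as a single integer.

15

piece 0:j — minimal
piece 1:i — minimal
piece 2:j rests on {0:j}
piece 3:i rests on {1:i}
piece 4:h rests on {2:j}
piece 5:k rests on {4:h}
minimal pieces: {0:j, 1:i}
ways to finish when only these pieces remain (= sum over removing one remaining piece with nothing left below it):
  1 left: {3}→1  {5}→1
  2 left: {1,3}→1  {3,5}→2  {4,5}→1
  3 left: {1,3,5}→3  {2,4,5}→1  {3,4,5}→3
  4 left: {0,2,4,5}→1  {1,3,4,5}→6  {2,3,4,5}→4
  placing 0:j first → 10 extensions
  placing 1:i first → 5 extensions
total linear extensions = 15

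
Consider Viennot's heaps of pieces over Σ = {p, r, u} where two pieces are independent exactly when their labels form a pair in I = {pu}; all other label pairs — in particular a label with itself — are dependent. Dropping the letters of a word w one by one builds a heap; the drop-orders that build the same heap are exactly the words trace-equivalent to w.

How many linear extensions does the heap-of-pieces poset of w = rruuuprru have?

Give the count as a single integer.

4

0(r) covers ∅
1(r) covers 0:r
2(u) covers 1:r
3(u) covers 2:u
4(u) covers 3:u
5(p) covers 1:r
6(r) covers 4:u, 5:p
7(r) covers 6:r
8(u) covers 7:r
floor of heap: 0:r
completions by unplaced set U, small U first (add the entries for U minus each lowest piece of U):
  |U|=1: {8}:1
  |U|=2: {7,8}:1
  |U|=3: {6,7,8}:1
  |U|=4: {4,6,7,8}:1  {5,6,7,8}:1
  |U|=5: {3,4,6,7,8}:1  {4,5,6,7,8}:2
  |U|=6: {2,3,4,6,7,8}:1  {3,4,5,6,7,8}:3
  |U|=7: {2,3,4,5,6,7,8}:4
  start at 0(r): 4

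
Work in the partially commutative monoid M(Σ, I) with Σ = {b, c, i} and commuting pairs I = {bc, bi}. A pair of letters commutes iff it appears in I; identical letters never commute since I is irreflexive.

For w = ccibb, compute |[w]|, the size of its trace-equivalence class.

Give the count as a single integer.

10

piece 0:c — minimal
piece 1:c rests on {0:c}
piece 2:i rests on {1:c}
piece 3:b — minimal
piece 4:b rests on {3:b}
minimal pieces: {0:c, 3:b}
ways to finish when only these pieces remain (= sum over removing one remaining piece with nothing left below it):
  1 left: {2}→1  {4}→1
  2 left: {1,2}→1  {2,4}→2  {3,4}→1
  3 left: {0,1,2}→1  {1,2,4}→3  {2,3,4}→3
  placing 0:c first → 6 extensions
  placing 3:b first → 4 extensions
total linear extensions = 10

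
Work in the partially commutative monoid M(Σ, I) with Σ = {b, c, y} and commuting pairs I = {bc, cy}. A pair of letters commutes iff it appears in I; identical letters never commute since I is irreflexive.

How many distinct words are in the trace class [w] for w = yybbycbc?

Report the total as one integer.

0(y) covers ∅
1(y) covers 0:y
2(b) covers 1:y
3(b) covers 2:b
4(y) covers 3:b
5(c) covers ∅
6(b) covers 4:y
7(c) covers 5:c
floor of heap: 0:y, 5:c
completions by unplaced set U, small U first (add the entries for U minus each lowest piece of U):
  |U|=1: {6}:1  {7}:1
  |U|=2: {4,6}:1  {5,7}:1  {6,7}:2
  |U|=3: {3,4,6}:1  {4,6,7}:3  {5,6,7}:3
  |U|=4: {2,3,4,6}:1  {3,4,6,7}:4  {4,5,6,7}:6
  |U|=5: {1,2,3,4,6}:1  {2,3,4,6,7}:5  {3,4,5,6,7}:10
  |U|=6: {0,1,2,3,4,6}:1  {1,2,3,4,6,7}:6  {2,3,4,5,6,7}:15
  start at 0(y): 21
  start at 5(c): 7
sum over floor = 28

28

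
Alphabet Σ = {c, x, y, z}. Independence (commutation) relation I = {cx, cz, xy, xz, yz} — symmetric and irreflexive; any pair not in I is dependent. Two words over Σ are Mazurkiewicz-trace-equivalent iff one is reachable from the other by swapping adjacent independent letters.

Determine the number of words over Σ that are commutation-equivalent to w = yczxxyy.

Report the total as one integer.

105

0(y) covers ∅
1(c) covers 0:y
2(z) covers ∅
3(x) covers ∅
4(x) covers 3:x
5(y) covers 1:c
6(y) covers 5:y
floor of heap: 0:y, 2:z, 3:x
completions by unplaced set U, small U first (add the entries for U minus each lowest piece of U):
  |U|=1: {2}:1  {4}:1  {6}:1
  |U|=2: {2,4}:2  {2,6}:2  {3,4}:1  {4,6}:2  {5,6}:1
  |U|=3: {1,5,6}:1  {2,3,4}:3  {2,4,6}:6  {2,5,6}:3  {3,4,6}:3  {4,5,6}:3
  |U|=4: {0,1,5,6}:1  {1,2,5,6}:4  {1,4,5,6}:4  {2,3,4,6}:12  {2,4,5,6}:12  {3,4,5,6}:6
  |U|=5: {0,1,2,5,6}:5  {0,1,4,5,6}:5  {1,2,4,5,6}:20  {1,3,4,5,6}:10  {2,3,4,5,6}:30
  start at 0(y): 60
  start at 2(z): 15
  start at 3(x): 30
sum over floor = 105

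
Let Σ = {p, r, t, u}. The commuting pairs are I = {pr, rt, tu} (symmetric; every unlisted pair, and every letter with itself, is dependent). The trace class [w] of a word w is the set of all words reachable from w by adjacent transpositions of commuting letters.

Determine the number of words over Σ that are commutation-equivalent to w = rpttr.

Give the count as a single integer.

10

drop 0:r onto floor
drop 1:p onto floor
drop 2:t onto {1:p}
drop 3:t onto {2:t}
drop 4:r onto {0:r}
ground layer = {0:r, 1:p}
drop-orders for the pieces not yet dropped (sum over which currently-grounded one goes next):
  1 to go: {3} 1  {4} 1
  2 to go: {0,4} 1  {2,3} 1  {3,4} 2
  3 to go: {0,3,4} 3  {1,2,3} 1  {2,3,4} 3
  if 0:r drops first: 4 orders
  if 1:p drops first: 6 orders
heap linearizations: 10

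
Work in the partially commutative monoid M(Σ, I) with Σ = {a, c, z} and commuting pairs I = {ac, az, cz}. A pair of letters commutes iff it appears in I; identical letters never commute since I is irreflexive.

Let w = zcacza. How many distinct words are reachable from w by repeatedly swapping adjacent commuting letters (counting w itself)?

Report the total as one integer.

90

drop 0:z onto floor
drop 1:c onto floor
drop 2:a onto floor
drop 3:c onto {1:c}
drop 4:z onto {0:z}
drop 5:a onto {2:a}
ground layer = {0:z, 1:c, 2:a}
drop-orders for the pieces not yet dropped (sum over which currently-grounded one goes next):
  1 to go: {3} 1  {4} 1  {5} 1
  2 to go: {0,4} 1  {1,3} 1  {2,5} 1  {3,4} 2  {3,5} 2  {4,5} 2
  3 to go: {0,3,4} 3  {0,4,5} 3  {1,3,4} 3  {1,3,5} 3  {2,3,5} 3  {2,4,5} 3  {3,4,5} 6
  4 to go: {0,1,3,4} 6  {0,2,4,5} 6  {0,3,4,5} 12  {1,2,3,5} 6  {1,3,4,5} 12  {2,3,4,5} 12
  if 0:z drops first: 30 orders
  if 1:c drops first: 30 orders
  if 2:a drops first: 30 orders
heap linearizations: 90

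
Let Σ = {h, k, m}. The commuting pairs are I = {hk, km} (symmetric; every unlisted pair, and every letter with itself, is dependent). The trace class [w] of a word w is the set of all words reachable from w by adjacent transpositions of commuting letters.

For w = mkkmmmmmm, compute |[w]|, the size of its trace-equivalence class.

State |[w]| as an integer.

36

piece 0:m — minimal
piece 1:k — minimal
piece 2:k rests on {1:k}
piece 3:m rests on {0:m}
piece 4:m rests on {3:m}
piece 5:m rests on {4:m}
piece 6:m rests on {5:m}
piece 7:m rests on {6:m}
piece 8:m rests on {7:m}
minimal pieces: {0:m, 1:k}
ways to finish when only these pieces remain (= sum over removing one remaining piece with nothing left below it):
  1 left: {2}→1  {8}→1
  2 left: {1,2}→1  {2,8}→2  {7,8}→1
  3 left: {1,2,8}→3  {2,7,8}→3  {6,7,8}→1
  4 left: {1,2,7,8}→6  {2,6,7,8}→4  {5,6,7,8}→1
  5 left: {1,2,6,7,8}→10  {2,5,6,7,8}→5  {4,5,6,7,8}→1
  6 left: {1,2,5,6,7,8}→15  {2,4,5,6,7,8}→6  {3,4,5,6,7,8}→1
  7 left: {0,3,4,5,6,7,8}→1  {1,2,4,5,6,7,8}→21  {2,3,4,5,6,7,8}→7
  placing 0:m first → 28 extensions
  placing 1:k first → 8 extensions
total linear extensions = 36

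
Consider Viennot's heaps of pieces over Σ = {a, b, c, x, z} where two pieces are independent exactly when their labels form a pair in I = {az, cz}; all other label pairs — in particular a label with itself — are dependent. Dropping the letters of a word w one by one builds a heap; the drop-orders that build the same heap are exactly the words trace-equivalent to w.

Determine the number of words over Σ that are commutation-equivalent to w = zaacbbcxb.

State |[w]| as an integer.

4

drop 0:z onto floor
drop 1:a onto floor
drop 2:a onto {1:a}
drop 3:c onto {2:a}
drop 4:b onto {0:z, 3:c}
drop 5:b onto {4:b}
drop 6:c onto {5:b}
drop 7:x onto {6:c}
drop 8:b onto {7:x}
ground layer = {0:z, 1:a}
drop-orders for the pieces not yet dropped (sum over which currently-grounded one goes next):
  1 to go: {8} 1
  2 to go: {7,8} 1
  3 to go: {6,7,8} 1
  4 to go: {5,6,7,8} 1
  5 to go: {4,5,6,7,8} 1
  6 to go: {0,4,5,6,7,8} 1  {3,4,5,6,7,8} 1
  7 to go: {0,3,4,5,6,7,8} 2  {2,3,4,5,6,7,8} 1
  if 0:z drops first: 1 orders
  if 1:a drops first: 3 orders
heap linearizations: 4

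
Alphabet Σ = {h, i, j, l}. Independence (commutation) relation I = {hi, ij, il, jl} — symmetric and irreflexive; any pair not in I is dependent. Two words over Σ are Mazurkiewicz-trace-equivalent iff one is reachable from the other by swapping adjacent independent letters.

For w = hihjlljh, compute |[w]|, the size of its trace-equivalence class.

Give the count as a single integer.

48

piece 0:h — minimal
piece 1:i — minimal
piece 2:h rests on {0:h}
piece 3:j rests on {2:h}
piece 4:l rests on {2:h}
piece 5:l rests on {4:l}
piece 6:j rests on {3:j}
piece 7:h rests on {5:l, 6:j}
minimal pieces: {0:h, 1:i}
ways to finish when only these pieces remain (= sum over removing one remaining piece with nothing left below it):
  1 left: {1}→1  {7}→1
  2 left: {1,7}→2  {5,7}→1  {6,7}→1
  3 left: {1,5,7}→3  {1,6,7}→3  {3,6,7}→1  {4,5,7}→1  {5,6,7}→2
  4 left: {1,3,6,7}→4  {1,4,5,7}→4  {1,5,6,7}→8  {3,5,6,7}→3  {4,5,6,7}→3
  5 left: {1,3,5,6,7}→15  {1,4,5,6,7}→15  {3,4,5,6,7}→6
  6 left: {1,3,4,5,6,7}→36  {2,3,4,5,6,7}→6
  placing 0:h first → 42 extensions
  placing 1:i first → 6 extensions
total linear extensions = 48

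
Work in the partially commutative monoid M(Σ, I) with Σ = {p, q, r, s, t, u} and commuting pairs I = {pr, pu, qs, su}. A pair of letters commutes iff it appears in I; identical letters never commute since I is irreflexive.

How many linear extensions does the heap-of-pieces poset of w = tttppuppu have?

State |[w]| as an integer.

15

piece 0:t — minimal
piece 1:t rests on {0:t}
piece 2:t rests on {1:t}
piece 3:p rests on {2:t}
piece 4:p rests on {3:p}
piece 5:u rests on {2:t}
piece 6:p rests on {4:p}
piece 7:p rests on {6:p}
piece 8:u rests on {5:u}
minimal pieces: {0:t}
ways to finish when only these pieces remain (= sum over removing one remaining piece with nothing left below it):
  1 left: {7}→1  {8}→1
  2 left: {5,8}→1  {6,7}→1  {7,8}→2
  3 left: {4,6,7}→1  {5,7,8}→3  {6,7,8}→3
  4 left: {3,4,6,7}→1  {4,6,7,8}→4  {5,6,7,8}→6
  5 left: {3,4,6,7,8}→5  {4,5,6,7,8}→10
  6 left: {3,4,5,6,7,8}→15
  7 left: {2,3,4,5,6,7,8}→15
  placing 0:t first → 15 extensions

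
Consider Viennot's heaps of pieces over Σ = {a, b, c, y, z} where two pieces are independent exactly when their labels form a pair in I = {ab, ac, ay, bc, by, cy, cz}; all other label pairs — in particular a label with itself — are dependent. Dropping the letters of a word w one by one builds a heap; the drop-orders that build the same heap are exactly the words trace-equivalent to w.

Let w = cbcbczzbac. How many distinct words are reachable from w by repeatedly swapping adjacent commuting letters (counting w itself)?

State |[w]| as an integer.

drop 0:c onto floor
drop 1:b onto floor
drop 2:c onto {0:c}
drop 3:b onto {1:b}
drop 4:c onto {2:c}
drop 5:z onto {3:b}
drop 6:z onto {5:z}
drop 7:b onto {6:z}
drop 8:a onto {6:z}
drop 9:c onto {4:c}
ground layer = {0:c, 1:b}
drop-orders for the pieces not yet dropped (sum over which currently-grounded one goes next):
  1 to go: {7} 1  {8} 1  {9} 1
  2 to go: {4,9} 1  {7,8} 2  {7,9} 2  {8,9} 2
  3 to go: {2,4,9} 1  {4,7,9} 3  {4,8,9} 3  {6,7,8} 2  {7,8,9} 6
  4 to go: {0,2,4,9} 1  {2,4,7,9} 4  {2,4,8,9} 4  {4,7,8,9} 12  {5,6,7,8} 2  {6,7,8,9} 8
  5 to go: {0,2,4,7,9} 5  {0,2,4,8,9} 5  {2,4,7,8,9} 20  {3,5,6,7,8} 2  {4,6,7,8,9} 20  {5,6,7,8,9} 10
  6 to go: {0,2,4,7,8,9} 30  {1,3,5,6,7,8} 2  {2,4,6,7,8,9} 40  {3,5,6,7,8,9} 12  {4,5,6,7,8,9} 30
  7 to go: {0,2,4,6,7,8,9} 70  {1,3,5,6,7,8,9} 14  {2,4,5,6,7,8,9} 70  {3,4,5,6,7,8,9} 42
  8 to go: {0,2,4,5,6,7,8,9} 140  {1,3,4,5,6,7,8,9} 56  {2,3,4,5,6,7,8,9} 112
  if 0:c drops first: 168 orders
  if 1:b drops first: 252 orders
heap linearizations: 420

420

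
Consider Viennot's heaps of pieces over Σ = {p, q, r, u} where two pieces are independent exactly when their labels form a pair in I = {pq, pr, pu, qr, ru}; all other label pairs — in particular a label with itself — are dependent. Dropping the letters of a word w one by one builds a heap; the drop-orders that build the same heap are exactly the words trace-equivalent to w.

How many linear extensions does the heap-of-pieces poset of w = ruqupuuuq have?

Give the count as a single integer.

0(r) covers ∅
1(u) covers ∅
2(q) covers 1:u
3(u) covers 2:q
4(p) covers ∅
5(u) covers 3:u
6(u) covers 5:u
7(u) covers 6:u
8(q) covers 7:u
floor of heap: 0:r, 1:u, 4:p
completions by unplaced set U, small U first (add the entries for U minus each lowest piece of U):
  |U|=1: {0}:1  {4}:1  {8}:1
  |U|=2: {0,4}:2  {0,8}:2  {4,8}:2  {7,8}:1
  |U|=3: {0,4,8}:6  {0,7,8}:3  {4,7,8}:3  {6,7,8}:1
  |U|=4: {0,4,7,8}:12  {0,6,7,8}:4  {4,6,7,8}:4  {5,6,7,8}:1
  |U|=5: {0,4,6,7,8}:20  {0,5,6,7,8}:5  {3,5,6,7,8}:1  {4,5,6,7,8}:5
  |U|=6: {0,3,5,6,7,8}:6  {0,4,5,6,7,8}:30  {2,3,5,6,7,8}:1  {3,4,5,6,7,8}:6
  |U|=7: {0,2,3,5,6,7,8}:7  {0,3,4,5,6,7,8}:42  {1,2,3,5,6,7,8}:1  {2,3,4,5,6,7,8}:7
  start at 0(r): 8
  start at 1(u): 56
  start at 4(p): 8
sum over floor = 72

72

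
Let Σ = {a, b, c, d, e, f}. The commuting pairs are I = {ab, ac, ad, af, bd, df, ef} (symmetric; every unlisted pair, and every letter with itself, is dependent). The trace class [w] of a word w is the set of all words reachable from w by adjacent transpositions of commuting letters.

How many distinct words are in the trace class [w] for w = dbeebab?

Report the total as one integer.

6

0(d) covers ∅
1(b) covers ∅
2(e) covers 0:d, 1:b
3(e) covers 2:e
4(b) covers 3:e
5(a) covers 3:e
6(b) covers 4:b
floor of heap: 0:d, 1:b
completions by unplaced set U, small U first (add the entries for U minus each lowest piece of U):
  |U|=1: {5}:1  {6}:1
  |U|=2: {4,6}:1  {5,6}:2
  |U|=3: {4,5,6}:3
  |U|=4: {3,4,5,6}:3
  |U|=5: {2,3,4,5,6}:3
  start at 0(d): 3
  start at 1(b): 3
sum over floor = 6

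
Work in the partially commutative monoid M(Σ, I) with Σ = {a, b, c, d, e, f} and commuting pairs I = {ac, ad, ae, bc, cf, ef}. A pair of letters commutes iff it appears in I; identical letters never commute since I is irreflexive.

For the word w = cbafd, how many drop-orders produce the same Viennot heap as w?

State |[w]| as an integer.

drop 0:c onto floor
drop 1:b onto floor
drop 2:a onto {1:b}
drop 3:f onto {2:a}
drop 4:d onto {0:c, 3:f}
ground layer = {0:c, 1:b}
drop-orders for the pieces not yet dropped (sum over which currently-grounded one goes next):
  1 to go: {4} 1
  2 to go: {0,4} 1  {3,4} 1
  3 to go: {0,3,4} 2  {2,3,4} 1
  if 0:c drops first: 1 orders
  if 1:b drops first: 3 orders
heap linearizations: 4

4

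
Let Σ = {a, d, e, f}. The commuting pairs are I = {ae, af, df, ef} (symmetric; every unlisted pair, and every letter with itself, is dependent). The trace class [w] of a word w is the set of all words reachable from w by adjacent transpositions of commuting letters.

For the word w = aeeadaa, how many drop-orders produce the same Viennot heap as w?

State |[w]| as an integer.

6

0(a) covers ∅
1(e) covers ∅
2(e) covers 1:e
3(a) covers 0:a
4(d) covers 2:e, 3:a
5(a) covers 4:d
6(a) covers 5:a
floor of heap: 0:a, 1:e
completions by unplaced set U, small U first (add the entries for U minus each lowest piece of U):
  |U|=1: {6}:1
  |U|=2: {5,6}:1
  |U|=3: {4,5,6}:1
  |U|=4: {2,4,5,6}:1  {3,4,5,6}:1
  |U|=5: {0,3,4,5,6}:1  {1,2,4,5,6}:1  {2,3,4,5,6}:2
  start at 0(a): 3
  start at 1(e): 3
sum over floor = 6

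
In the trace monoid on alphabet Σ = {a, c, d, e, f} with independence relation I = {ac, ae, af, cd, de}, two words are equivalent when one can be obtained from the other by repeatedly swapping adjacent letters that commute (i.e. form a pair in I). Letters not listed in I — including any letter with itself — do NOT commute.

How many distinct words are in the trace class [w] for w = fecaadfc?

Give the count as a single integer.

19

0(f) covers ∅
1(e) covers 0:f
2(c) covers 1:e
3(a) covers ∅
4(a) covers 3:a
5(d) covers 0:f, 4:a
6(f) covers 2:c, 5:d
7(c) covers 6:f
floor of heap: 0:f, 3:a
completions by unplaced set U, small U first (add the entries for U minus each lowest piece of U):
  |U|=1: {7}:1
  |U|=2: {6,7}:1
  |U|=3: {2,6,7}:1  {5,6,7}:1
  |U|=4: {1,2,6,7}:1  {2,5,6,7}:2  {4,5,6,7}:1
  |U|=5: {1,2,5,6,7}:3  {2,4,5,6,7}:3  {3,4,5,6,7}:1
  |U|=6: {0,1,2,5,6,7}:3  {1,2,4,5,6,7}:6  {2,3,4,5,6,7}:4
  start at 0(f): 10
  start at 3(a): 9
sum over floor = 19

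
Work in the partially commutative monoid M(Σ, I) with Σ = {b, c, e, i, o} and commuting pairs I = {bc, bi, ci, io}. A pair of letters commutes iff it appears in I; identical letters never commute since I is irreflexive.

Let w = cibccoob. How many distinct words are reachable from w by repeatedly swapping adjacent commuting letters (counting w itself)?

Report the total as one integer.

0(c) covers ∅
1(i) covers ∅
2(b) covers ∅
3(c) covers 0:c
4(c) covers 3:c
5(o) covers 2:b, 4:c
6(o) covers 5:o
7(b) covers 6:o
floor of heap: 0:c, 1:i, 2:b
completions by unplaced set U, small U first (add the entries for U minus each lowest piece of U):
  |U|=1: {1}:1  {7}:1
  |U|=2: {1,7}:2  {6,7}:1
  |U|=3: {1,6,7}:3  {5,6,7}:1
  |U|=4: {1,5,6,7}:4  {2,5,6,7}:1  {4,5,6,7}:1
  |U|=5: {1,2,5,6,7}:5  {1,4,5,6,7}:5  {2,4,5,6,7}:2  {3,4,5,6,7}:1
  |U|=6: {0,3,4,5,6,7}:1  {1,2,4,5,6,7}:12  {1,3,4,5,6,7}:6  {2,3,4,5,6,7}:3
  start at 0(c): 21
  start at 1(i): 4
  start at 2(b): 7
sum over floor = 32

32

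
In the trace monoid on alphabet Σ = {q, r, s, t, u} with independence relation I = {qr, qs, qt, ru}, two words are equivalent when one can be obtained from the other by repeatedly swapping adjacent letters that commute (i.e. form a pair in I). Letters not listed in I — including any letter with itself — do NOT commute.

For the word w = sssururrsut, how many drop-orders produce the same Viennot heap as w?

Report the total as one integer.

10

piece 0:s — minimal
piece 1:s rests on {0:s}
piece 2:s rests on {1:s}
piece 3:u rests on {2:s}
piece 4:r rests on {2:s}
piece 5:u rests on {3:u}
piece 6:r rests on {4:r}
piece 7:r rests on {6:r}
piece 8:s rests on {5:u, 7:r}
piece 9:u rests on {8:s}
piece 10:t rests on {9:u}
minimal pieces: {0:s}
ways to finish when only these pieces remain (= sum over removing one remaining piece with nothing left below it):
  1 left: {10}→1
  2 left: {9,10}→1
  3 left: {8,9,10}→1
  4 left: {5,8,9,10}→1  {7,8,9,10}→1
  5 left: {3,5,8,9,10}→1  {5,7,8,9,10}→2  {6,7,8,9,10}→1
  6 left: {3,5,7,8,9,10}→3  {4,6,7,8,9,10}→1  {5,6,7,8,9,10}→3
  7 left: {3,5,6,7,8,9,10}→6  {4,5,6,7,8,9,10}→4
  8 left: {3,4,5,6,7,8,9,10}→10
  9 left: {2,3,4,5,6,7,8,9,10}→10
  placing 0:s first → 10 extensions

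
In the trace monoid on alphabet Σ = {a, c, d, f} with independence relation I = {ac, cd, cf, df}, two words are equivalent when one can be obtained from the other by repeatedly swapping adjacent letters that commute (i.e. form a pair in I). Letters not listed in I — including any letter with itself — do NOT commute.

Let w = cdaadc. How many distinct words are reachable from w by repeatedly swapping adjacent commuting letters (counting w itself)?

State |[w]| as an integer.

#0=c has no predecessor
#1=d has no predecessor
#2=a depends on [1:d]
#3=a depends on [2:a]
#4=d depends on [3:a]
#5=c depends on [0:c]
sources: [0:c, 1:d]
N(rest) = Σ N(rest − s) over sources s of rest; N(one piece) = 1:
  size 1 → [4]=1  [5]=1
  size 2 → [0,5]=1  [3,4]=1  [4,5]=2
  size 3 → [0,4,5]=3  [2,3,4]=1  [3,4,5]=3
  size 4 → [0,3,4,5]=6  [1,2,3,4]=1  [2,3,4,5]=4
  first=0(c) contributes 5
  first=1(d) contributes 10
|[w]| = 15

15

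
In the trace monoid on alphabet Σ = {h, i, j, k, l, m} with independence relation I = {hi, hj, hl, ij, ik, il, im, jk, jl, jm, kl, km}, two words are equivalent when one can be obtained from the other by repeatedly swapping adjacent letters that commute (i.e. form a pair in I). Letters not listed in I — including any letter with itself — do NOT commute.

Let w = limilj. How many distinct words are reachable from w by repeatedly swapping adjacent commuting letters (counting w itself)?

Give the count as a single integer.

piece 0:l — minimal
piece 1:i — minimal
piece 2:m rests on {0:l}
piece 3:i rests on {1:i}
piece 4:l rests on {2:m}
piece 5:j — minimal
minimal pieces: {0:l, 1:i, 5:j}
ways to finish when only these pieces remain (= sum over removing one remaining piece with nothing left below it):
  1 left: {3}→1  {4}→1  {5}→1
  2 left: {1,3}→1  {2,4}→1  {3,4}→2  {3,5}→2  {4,5}→2
  3 left: {0,2,4}→1  {1,3,4}→3  {1,3,5}→3  {2,3,4}→3  {2,4,5}→3  {3,4,5}→6
  4 left: {0,2,3,4}→4  {0,2,4,5}→4  {1,2,3,4}→6  {1,3,4,5}→12  {2,3,4,5}→12
  placing 0:l first → 30 extensions
  placing 1:i first → 20 extensions
  placing 5:j first → 10 extensions
total linear extensions = 60

60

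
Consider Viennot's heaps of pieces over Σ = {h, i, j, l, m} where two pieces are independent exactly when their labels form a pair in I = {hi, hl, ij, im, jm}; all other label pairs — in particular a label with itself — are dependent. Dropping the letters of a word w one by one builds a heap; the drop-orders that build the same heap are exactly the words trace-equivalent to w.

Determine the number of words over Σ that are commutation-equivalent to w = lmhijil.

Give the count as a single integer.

10

piece 0:l — minimal
piece 1:m rests on {0:l}
piece 2:h rests on {1:m}
piece 3:i rests on {0:l}
piece 4:j rests on {2:h}
piece 5:i rests on {3:i}
piece 6:l rests on {4:j, 5:i}
minimal pieces: {0:l}
ways to finish when only these pieces remain (= sum over removing one remaining piece with nothing left below it):
  1 left: {6}→1
  2 left: {4,6}→1  {5,6}→1
  3 left: {2,4,6}→1  {3,5,6}→1  {4,5,6}→2
  4 left: {1,2,4,6}→1  {2,4,5,6}→3  {3,4,5,6}→3
  5 left: {1,2,4,5,6}→4  {2,3,4,5,6}→6
  placing 0:l first → 10 extensions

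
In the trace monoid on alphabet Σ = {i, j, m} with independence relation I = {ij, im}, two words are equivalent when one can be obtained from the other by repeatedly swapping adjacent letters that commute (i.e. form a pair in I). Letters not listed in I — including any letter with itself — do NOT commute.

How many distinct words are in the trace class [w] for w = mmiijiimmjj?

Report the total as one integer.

piece 0:m — minimal
piece 1:m rests on {0:m}
piece 2:i — minimal
piece 3:i rests on {2:i}
piece 4:j rests on {1:m}
piece 5:i rests on {3:i}
piece 6:i rests on {5:i}
piece 7:m rests on {4:j}
piece 8:m rests on {7:m}
piece 9:j rests on {8:m}
piece 10:j rests on {9:j}
minimal pieces: {0:m, 2:i}
ways to finish when only these pieces remain (= sum over removing one remaining piece with nothing left below it):
  1 left: {6}→1  {10}→1
  2 left: {5,6}→1  {6,10}→2  {9,10}→1
  3 left: {3,5,6}→1  {5,6,10}→3  {6,9,10}→3  {8,9,10}→1
  4 left: {2,3,5,6}→1  {3,5,6,10}→4  {5,6,9,10}→6  {6,8,9,10}→4  {7,8,9,10}→1
  5 left: {2,3,5,6,10}→5  {3,5,6,9,10}→10  {4,7,8,9,10}→1  {5,6,8,9,10}→10  {6,7,8,9,10}→5
  6 left: {1,4,7,8,9,10}→1  {2,3,5,6,9,10}→15  {3,5,6,8,9,10}→20  {4,6,7,8,9,10}→6  {5,6,7,8,9,10}→15
  7 left: {0,1,4,7,8,9,10}→1  {1,4,6,7,8,9,10}→7  {2,3,5,6,8,9,10}→35  {3,5,6,7,8,9,10}→35  {4,5,6,7,8,9,10}→21
  8 left: {0,1,4,6,7,8,9,10}→8  {1,4,5,6,7,8,9,10}→28  {2,3,5,6,7,8,9,10}→70  {3,4,5,6,7,8,9,10}→56
  9 left: {0,1,4,5,6,7,8,9,10}→36  {1,3,4,5,6,7,8,9,10}→84  {2,3,4,5,6,7,8,9,10}→126
  placing 0:m first → 210 extensions
  placing 2:i first → 120 extensions
total linear extensions = 330

330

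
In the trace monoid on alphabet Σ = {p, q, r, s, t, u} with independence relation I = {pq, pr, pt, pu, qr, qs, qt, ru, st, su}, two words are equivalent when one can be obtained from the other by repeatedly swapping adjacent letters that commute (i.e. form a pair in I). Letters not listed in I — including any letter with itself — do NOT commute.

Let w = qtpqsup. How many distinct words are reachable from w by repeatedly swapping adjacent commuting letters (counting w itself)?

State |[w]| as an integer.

#0=q has no predecessor
#1=t has no predecessor
#2=p has no predecessor
#3=q depends on [0:q]
#4=s depends on [2:p]
#5=u depends on [1:t, 3:q]
#6=p depends on [4:s]
sources: [0:q, 1:t, 2:p]
N(rest) = Σ N(rest − s) over sources s of rest; N(one piece) = 1:
  size 1 → [5]=1  [6]=1
  size 2 → [1,5]=1  [3,5]=1  [4,6]=1  [5,6]=2
  size 3 → [0,3,5]=1  [1,3,5]=2  [1,5,6]=3  [2,4,6]=1  [3,5,6]=3  [4,5,6]=3
  size 4 → [0,1,3,5]=3  [0,3,5,6]=4  [1,3,5,6]=8  [1,4,5,6]=6  [2,4,5,6]=4  [3,4,5,6]=6
  size 5 → [0,1,3,5,6]=15  [0,3,4,5,6]=10  [1,2,4,5,6]=10  [1,3,4,5,6]=20  [2,3,4,5,6]=10
  first=0(q) contributes 40
  first=1(t) contributes 20
  first=2(p) contributes 45
|[w]| = 105

105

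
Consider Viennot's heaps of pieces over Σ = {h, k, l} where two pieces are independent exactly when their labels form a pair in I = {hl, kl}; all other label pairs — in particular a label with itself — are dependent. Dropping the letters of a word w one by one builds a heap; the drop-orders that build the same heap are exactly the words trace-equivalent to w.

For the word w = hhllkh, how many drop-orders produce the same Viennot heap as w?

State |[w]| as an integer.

15

piece 0:h — minimal
piece 1:h rests on {0:h}
piece 2:l — minimal
piece 3:l rests on {2:l}
piece 4:k rests on {1:h}
piece 5:h rests on {4:k}
minimal pieces: {0:h, 2:l}
ways to finish when only these pieces remain (= sum over removing one remaining piece with nothing left below it):
  1 left: {3}→1  {5}→1
  2 left: {2,3}→1  {3,5}→2  {4,5}→1
  3 left: {1,4,5}→1  {2,3,5}→3  {3,4,5}→3
  4 left: {0,1,4,5}→1  {1,3,4,5}→4  {2,3,4,5}→6
  placing 0:h first → 10 extensions
  placing 2:l first → 5 extensions
total linear extensions = 15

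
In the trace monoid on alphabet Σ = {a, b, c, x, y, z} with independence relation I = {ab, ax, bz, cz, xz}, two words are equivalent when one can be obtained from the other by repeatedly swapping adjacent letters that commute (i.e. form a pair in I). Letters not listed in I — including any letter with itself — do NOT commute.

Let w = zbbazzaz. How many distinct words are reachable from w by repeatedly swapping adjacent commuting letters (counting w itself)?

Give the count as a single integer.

piece 0:z — minimal
piece 1:b — minimal
piece 2:b rests on {1:b}
piece 3:a rests on {0:z}
piece 4:z rests on {3:a}
piece 5:z rests on {4:z}
piece 6:a rests on {5:z}
piece 7:z rests on {6:a}
minimal pieces: {0:z, 1:b}
ways to finish when only these pieces remain (= sum over removing one remaining piece with nothing left below it):
  1 left: {2}→1  {7}→1
  2 left: {1,2}→1  {2,7}→2  {6,7}→1
  3 left: {1,2,7}→3  {2,6,7}→3  {5,6,7}→1
  4 left: {1,2,6,7}→6  {2,5,6,7}→4  {4,5,6,7}→1
  5 left: {1,2,5,6,7}→10  {2,4,5,6,7}→5  {3,4,5,6,7}→1
  6 left: {0,3,4,5,6,7}→1  {1,2,4,5,6,7}→15  {2,3,4,5,6,7}→6
  placing 0:z first → 21 extensions
  placing 1:b first → 7 extensions
total linear extensions = 28

28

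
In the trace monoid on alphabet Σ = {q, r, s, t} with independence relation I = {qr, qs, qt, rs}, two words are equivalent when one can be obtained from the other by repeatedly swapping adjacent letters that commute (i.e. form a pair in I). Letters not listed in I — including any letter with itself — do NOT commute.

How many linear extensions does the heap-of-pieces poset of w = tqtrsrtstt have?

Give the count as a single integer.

0(t) covers ∅
1(q) covers ∅
2(t) covers 0:t
3(r) covers 2:t
4(s) covers 2:t
5(r) covers 3:r
6(t) covers 4:s, 5:r
7(s) covers 6:t
8(t) covers 7:s
9(t) covers 8:t
floor of heap: 0:t, 1:q
completions by unplaced set U, small U first (add the entries for U minus each lowest piece of U):
  |U|=1: {1}:1  {9}:1
  |U|=2: {1,9}:2  {8,9}:1
  |U|=3: {1,8,9}:3  {7,8,9}:1
  |U|=4: {1,7,8,9}:4  {6,7,8,9}:1
  |U|=5: {1,6,7,8,9}:5  {4,6,7,8,9}:1  {5,6,7,8,9}:1
  |U|=6: {1,4,6,7,8,9}:6  {1,5,6,7,8,9}:6  {3,5,6,7,8,9}:1  {4,5,6,7,8,9}:2
  |U|=7: {1,3,5,6,7,8,9}:7  {1,4,5,6,7,8,9}:14  {3,4,5,6,7,8,9}:3
  |U|=8: {1,3,4,5,6,7,8,9}:24  {2,3,4,5,6,7,8,9}:3
  start at 0(t): 27
  start at 1(q): 3
sum over floor = 30

30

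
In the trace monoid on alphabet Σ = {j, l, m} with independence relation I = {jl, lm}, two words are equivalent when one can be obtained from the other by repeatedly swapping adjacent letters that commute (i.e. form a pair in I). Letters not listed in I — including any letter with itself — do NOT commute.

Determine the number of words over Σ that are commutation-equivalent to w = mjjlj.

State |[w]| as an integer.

0(m) covers ∅
1(j) covers 0:m
2(j) covers 1:j
3(l) covers ∅
4(j) covers 2:j
floor of heap: 0:m, 3:l
completions by unplaced set U, small U first (add the entries for U minus each lowest piece of U):
  |U|=1: {3}:1  {4}:1
  |U|=2: {2,4}:1  {3,4}:2
  |U|=3: {1,2,4}:1  {2,3,4}:3
  start at 0(m): 4
  start at 3(l): 1
sum over floor = 5

5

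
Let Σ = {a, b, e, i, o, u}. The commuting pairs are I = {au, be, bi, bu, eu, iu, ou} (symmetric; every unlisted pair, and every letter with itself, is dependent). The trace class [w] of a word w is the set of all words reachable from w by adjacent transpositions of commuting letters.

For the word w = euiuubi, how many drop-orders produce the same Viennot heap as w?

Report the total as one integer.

#0=e has no predecessor
#1=u has no predecessor
#2=i depends on [0:e]
#3=u depends on [1:u]
#4=u depends on [3:u]
#5=b has no predecessor
#6=i depends on [2:i]
sources: [0:e, 1:u, 5:b]
N(rest) = Σ N(rest − s) over sources s of rest; N(one piece) = 1:
  size 1 → [4]=1  [5]=1  [6]=1
  size 2 → [2,6]=1  [3,4]=1  [4,5]=2  [4,6]=2  [5,6]=2
  size 3 → [0,2,6]=1  [1,3,4]=1  [2,4,6]=3  [2,5,6]=3  [3,4,5]=3  [3,4,6]=3  [4,5,6]=6
  size 4 → [0,2,4,6]=4  [0,2,5,6]=4  [1,3,4,5]=4  [1,3,4,6]=4  [2,3,4,6]=6  [2,4,5,6]=12  [3,4,5,6]=12
  size 5 → [0,2,3,4,6]=10  [0,2,4,5,6]=20  [1,2,3,4,6]=10  [1,3,4,5,6]=20  [2,3,4,5,6]=30
  first=0(e) contributes 60
  first=1(u) contributes 60
  first=5(b) contributes 20
|[w]| = 140

140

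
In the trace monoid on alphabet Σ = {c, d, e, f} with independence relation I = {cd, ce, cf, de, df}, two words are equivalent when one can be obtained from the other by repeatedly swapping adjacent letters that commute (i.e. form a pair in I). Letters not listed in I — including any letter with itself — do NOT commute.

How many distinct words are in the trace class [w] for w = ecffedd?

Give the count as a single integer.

drop 0:e onto floor
drop 1:c onto floor
drop 2:f onto {0:e}
drop 3:f onto {2:f}
drop 4:e onto {3:f}
drop 5:d onto floor
drop 6:d onto {5:d}
ground layer = {0:e, 1:c, 5:d}
drop-orders for the pieces not yet dropped (sum over which currently-grounded one goes next):
  1 to go: {1} 1  {4} 1  {6} 1
  2 to go: {1,4} 2  {1,6} 2  {3,4} 1  {4,6} 2  {5,6} 1
  3 to go: {1,3,4} 3  {1,4,6} 6  {1,5,6} 3  {2,3,4} 1  {3,4,6} 3  {4,5,6} 3
  4 to go: {0,2,3,4} 1  {1,2,3,4} 4  {1,3,4,6} 12  {1,4,5,6} 12  {2,3,4,6} 4  {3,4,5,6} 6
  5 to go: {0,1,2,3,4} 5  {0,2,3,4,6} 5  {1,2,3,4,6} 20  {1,3,4,5,6} 30  {2,3,4,5,6} 10
  if 0:e drops first: 60 orders
  if 1:c drops first: 15 orders
  if 5:d drops first: 30 orders
heap linearizations: 105

105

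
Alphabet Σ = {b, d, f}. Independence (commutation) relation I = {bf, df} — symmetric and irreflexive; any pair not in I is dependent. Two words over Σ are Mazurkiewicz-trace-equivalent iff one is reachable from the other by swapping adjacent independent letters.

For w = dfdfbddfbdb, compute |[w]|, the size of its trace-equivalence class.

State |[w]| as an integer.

165

0(d) covers ∅
1(f) covers ∅
2(d) covers 0:d
3(f) covers 1:f
4(b) covers 2:d
5(d) covers 4:b
6(d) covers 5:d
7(f) covers 3:f
8(b) covers 6:d
9(d) covers 8:b
10(b) covers 9:d
floor of heap: 0:d, 1:f
completions by unplaced set U, small U first (add the entries for U minus each lowest piece of U):
  |U|=1: {7}:1  {10}:1
  |U|=2: {3,7}:1  {7,10}:2  {9,10}:1
  |U|=3: {1,3,7}:1  {3,7,10}:3  {7,9,10}:3  {8,9,10}:1
  |U|=4: {1,3,7,10}:4  {3,7,9,10}:6  {6,8,9,10}:1  {7,8,9,10}:4
  |U|=5: {1,3,7,9,10}:10  {3,7,8,9,10}:10  {5,6,8,9,10}:1  {6,7,8,9,10}:5
  |U|=6: {1,3,7,8,9,10}:20  {3,6,7,8,9,10}:15  {4,5,6,8,9,10}:1  {5,6,7,8,9,10}:6
  |U|=7: {1,3,6,7,8,9,10}:35  {2,4,5,6,8,9,10}:1  {3,5,6,7,8,9,10}:21  {4,5,6,7,8,9,10}:7
  |U|=8: {0,2,4,5,6,8,9,10}:1  {1,3,5,6,7,8,9,10}:56  {2,4,5,6,7,8,9,10}:8  {3,4,5,6,7,8,9,10}:28
  |U|=9: {0,2,4,5,6,7,8,9,10}:9  {1,3,4,5,6,7,8,9,10}:84  {2,3,4,5,6,7,8,9,10}:36
  start at 0(d): 120
  start at 1(f): 45
sum over floor = 165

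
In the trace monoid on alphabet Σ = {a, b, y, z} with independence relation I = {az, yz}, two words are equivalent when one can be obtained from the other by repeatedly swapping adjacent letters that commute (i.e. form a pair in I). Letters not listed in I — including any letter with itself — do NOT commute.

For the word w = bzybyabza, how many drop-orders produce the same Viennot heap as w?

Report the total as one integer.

0(b) covers ∅
1(z) covers 0:b
2(y) covers 0:b
3(b) covers 1:z, 2:y
4(y) covers 3:b
5(a) covers 4:y
6(b) covers 5:a
7(z) covers 6:b
8(a) covers 6:b
floor of heap: 0:b
completions by unplaced set U, small U first (add the entries for U minus each lowest piece of U):
  |U|=1: {7}:1  {8}:1
  |U|=2: {7,8}:2
  |U|=3: {6,7,8}:2
  |U|=4: {5,6,7,8}:2
  |U|=5: {4,5,6,7,8}:2
  |U|=6: {3,4,5,6,7,8}:2
  |U|=7: {1,3,4,5,6,7,8}:2  {2,3,4,5,6,7,8}:2
  start at 0(b): 4

4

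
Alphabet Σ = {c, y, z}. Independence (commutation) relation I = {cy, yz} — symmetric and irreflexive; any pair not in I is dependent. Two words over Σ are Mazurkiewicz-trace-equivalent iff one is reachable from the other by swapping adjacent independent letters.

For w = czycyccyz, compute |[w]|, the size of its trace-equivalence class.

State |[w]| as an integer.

0(c) covers ∅
1(z) covers 0:c
2(y) covers ∅
3(c) covers 1:z
4(y) covers 2:y
5(c) covers 3:c
6(c) covers 5:c
7(y) covers 4:y
8(z) covers 6:c
floor of heap: 0:c, 2:y
completions by unplaced set U, small U first (add the entries for U minus each lowest piece of U):
  |U|=1: {7}:1  {8}:1
  |U|=2: {4,7}:1  {6,8}:1  {7,8}:2
  |U|=3: {2,4,7}:1  {4,7,8}:3  {5,6,8}:1  {6,7,8}:3
  |U|=4: {2,4,7,8}:4  {3,5,6,8}:1  {4,6,7,8}:6  {5,6,7,8}:4
  |U|=5: {1,3,5,6,8}:1  {2,4,6,7,8}:10  {3,5,6,7,8}:5  {4,5,6,7,8}:10
  |U|=6: {0,1,3,5,6,8}:1  {1,3,5,6,7,8}:6  {2,4,5,6,7,8}:20  {3,4,5,6,7,8}:15
  |U|=7: {0,1,3,5,6,7,8}:7  {1,3,4,5,6,7,8}:21  {2,3,4,5,6,7,8}:35
  start at 0(c): 56
  start at 2(y): 28
sum over floor = 84

84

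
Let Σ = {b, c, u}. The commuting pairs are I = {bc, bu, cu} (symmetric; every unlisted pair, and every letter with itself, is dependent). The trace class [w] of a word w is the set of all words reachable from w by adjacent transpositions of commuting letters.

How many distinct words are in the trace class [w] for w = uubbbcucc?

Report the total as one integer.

1680

0(u) covers ∅
1(u) covers 0:u
2(b) covers ∅
3(b) covers 2:b
4(b) covers 3:b
5(c) covers ∅
6(u) covers 1:u
7(c) covers 5:c
8(c) covers 7:c
floor of heap: 0:u, 2:b, 5:c
completions by unplaced set U, small U first (add the entries for U minus each lowest piece of U):
  |U|=1: {4}:1  {6}:1  {8}:1
  |U|=2: {1,6}:1  {3,4}:1  {4,6}:2  {4,8}:2  {6,8}:2  {7,8}:1
  |U|=3: {0,1,6}:1  {1,4,6}:3  {1,6,8}:3  {2,3,4}:1  {3,4,6}:3  {3,4,8}:3  {4,6,8}:6  {4,7,8}:3  {5,7,8}:1  {6,7,8}:3
  |U|=4: {0,1,4,6}:4  {0,1,6,8}:4  {1,3,4,6}:6  {1,4,6,8}:12  {1,6,7,8}:6  {2,3,4,6}:4  {2,3,4,8}:4  {3,4,6,8}:12  {3,4,7,8}:6  {4,5,7,8}:4  {4,6,7,8}:12  {5,6,7,8}:4
  |U|=5: {0,1,3,4,6}:10  {0,1,4,6,8}:20  {0,1,6,7,8}:10  {1,2,3,4,6}:10  {1,3,4,6,8}:30  {1,4,6,7,8}:30  {1,5,6,7,8}:10  {2,3,4,6,8}:20  {2,3,4,7,8}:10  {3,4,5,7,8}:10  {3,4,6,7,8}:30  {4,5,6,7,8}:20
  |U|=6: {0,1,2,3,4,6}:20  {0,1,3,4,6,8}:60  {0,1,4,6,7,8}:60  {0,1,5,6,7,8}:20  {1,2,3,4,6,8}:60  {1,3,4,6,7,8}:90  {1,4,5,6,7,8}:60  {2,3,4,5,7,8}:20  {2,3,4,6,7,8}:60  {3,4,5,6,7,8}:60
  |U|=7: {0,1,2,3,4,6,8}:140  {0,1,3,4,6,7,8}:210  {0,1,4,5,6,7,8}:140  {1,2,3,4,6,7,8}:210  {1,3,4,5,6,7,8}:210  {2,3,4,5,6,7,8}:140
  start at 0(u): 560
  start at 2(b): 560
  start at 5(c): 560
sum over floor = 1680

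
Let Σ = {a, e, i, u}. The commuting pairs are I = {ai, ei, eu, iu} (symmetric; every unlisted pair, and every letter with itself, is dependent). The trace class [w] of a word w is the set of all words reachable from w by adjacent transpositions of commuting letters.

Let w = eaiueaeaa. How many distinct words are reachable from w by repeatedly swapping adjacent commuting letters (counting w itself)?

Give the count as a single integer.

piece 0:e — minimal
piece 1:a rests on {0:e}
piece 2:i — minimal
piece 3:u rests on {1:a}
piece 4:e rests on {1:a}
piece 5:a rests on {3:u, 4:e}
piece 6:e rests on {5:a}
piece 7:a rests on {6:e}
piece 8:a rests on {7:a}
minimal pieces: {0:e, 2:i}
ways to finish when only these pieces remain (= sum over removing one remaining piece with nothing left below it):
  1 left: {2}→1  {8}→1
  2 left: {2,8}→2  {7,8}→1
  3 left: {2,7,8}→3  {6,7,8}→1
  4 left: {2,6,7,8}→4  {5,6,7,8}→1
  5 left: {2,5,6,7,8}→5  {3,5,6,7,8}→1  {4,5,6,7,8}→1
  6 left: {2,3,5,6,7,8}→6  {2,4,5,6,7,8}→6  {3,4,5,6,7,8}→2
  7 left: {1,3,4,5,6,7,8}→2  {2,3,4,5,6,7,8}→14
  placing 0:e first → 16 extensions
  placing 2:i first → 2 extensions
total linear extensions = 18

18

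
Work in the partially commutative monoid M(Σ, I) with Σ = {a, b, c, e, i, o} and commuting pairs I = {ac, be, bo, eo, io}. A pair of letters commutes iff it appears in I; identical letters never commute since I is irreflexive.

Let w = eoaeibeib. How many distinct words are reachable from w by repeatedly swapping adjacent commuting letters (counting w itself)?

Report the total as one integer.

piece 0:e — minimal
piece 1:o — minimal
piece 2:a rests on {0:e, 1:o}
piece 3:e rests on {2:a}
piece 4:i rests on {3:e}
piece 5:b rests on {4:i}
piece 6:e rests on {4:i}
piece 7:i rests on {5:b, 6:e}
piece 8:b rests on {7:i}
minimal pieces: {0:e, 1:o}
ways to finish when only these pieces remain (= sum over removing one remaining piece with nothing left below it):
  1 left: {8}→1
  2 left: {7,8}→1
  3 left: {5,7,8}→1  {6,7,8}→1
  4 left: {5,6,7,8}→2
  5 left: {4,5,6,7,8}→2
  6 left: {3,4,5,6,7,8}→2
  7 left: {2,3,4,5,6,7,8}→2
  placing 0:e first → 2 extensions
  placing 1:o first → 2 extensions
total linear extensions = 4

4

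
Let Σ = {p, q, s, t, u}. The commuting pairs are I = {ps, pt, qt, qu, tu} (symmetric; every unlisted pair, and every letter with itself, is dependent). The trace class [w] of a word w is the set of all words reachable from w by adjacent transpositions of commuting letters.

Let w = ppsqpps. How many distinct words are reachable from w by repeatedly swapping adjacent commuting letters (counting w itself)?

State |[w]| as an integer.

9

piece 0:p — minimal
piece 1:p rests on {0:p}
piece 2:s — minimal
piece 3:q rests on {1:p, 2:s}
piece 4:p rests on {3:q}
piece 5:p rests on {4:p}
piece 6:s rests on {3:q}
minimal pieces: {0:p, 2:s}
ways to finish when only these pieces remain (= sum over removing one remaining piece with nothing left below it):
  1 left: {5}→1  {6}→1
  2 left: {4,5}→1  {5,6}→2
  3 left: {4,5,6}→3
  4 left: {3,4,5,6}→3
  5 left: {1,3,4,5,6}→3  {2,3,4,5,6}→3
  placing 0:p first → 6 extensions
  placing 2:s first → 3 extensions
total linear extensions = 9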